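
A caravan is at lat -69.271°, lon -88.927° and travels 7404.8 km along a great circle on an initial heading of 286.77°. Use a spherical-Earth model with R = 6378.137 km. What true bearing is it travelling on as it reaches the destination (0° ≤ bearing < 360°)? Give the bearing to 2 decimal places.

final bearing 339.33°

Central angle δ = d/R = 1.160966 rad.
Converting: φ₁ = -1.209007 rad, θ = 5.005081 rad.
sin φ₂ = sin φ₁ cos δ + cos φ₁ sin δ cos θ = (-0.935265)(0.398454) + (0.353948)(0.917188)(0.288531) = -0.278992
φ₂ = asin(-0.278992) = -0.282744 rad = -16.200°.
Δλ = atan2( sin θ sin δ cos φ₁ , cos δ − sin φ₁ sin φ₂ ) = atan2(-0.310831, 0.137522) = -1.154252 rad = -66.134°.
λ₂ = -88.927° + -66.134° = -155.061°.
The forward bearing on arrival equals the back-azimuth from the destination plus 180°.
Back-azimuth from P₂ (-16.20°, -155.06°) to P₁ (-69.27°, -88.93°), with Δλ' = λ₁ − λ₂ = 66.13°: atan2( sin Δλ' cos φ₁ , cos φ₂ sin φ₁ − sin φ₂ cos φ₁ cos Δλ' ) = 159.33°.
Final bearing = (159.33° + 180°) mod 360° = 339.33°.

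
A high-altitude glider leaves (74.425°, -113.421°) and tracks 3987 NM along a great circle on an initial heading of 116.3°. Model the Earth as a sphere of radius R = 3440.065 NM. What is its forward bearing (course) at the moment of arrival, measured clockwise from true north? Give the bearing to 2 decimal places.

Angular distance δ = d/R = 3987 / 3440.065 = 1.158990 rad.
Converting: φ₁ = 1.298961 rad, θ = 2.029818 rad.
Destination latitude: φ₂ = arcsin( sin φ₁ cos δ + cos φ₁ sin δ cos θ ) = arcsin(0.276549) = 16.054°.
For the longitude increment, Δλ = atan2( sin θ sin δ cos φ₁, cos δ − sin φ₁ sin φ₂ ) = atan2(0.220583, 0.133872) = 58.746°.
λ₂ = λ₁ + Δλ = -54.675°.
The forward bearing on arrival equals the back-azimuth from the destination plus 180°.
Back-azimuth from P₂ (16.05°, -54.67°) to P₁ (74.42°, -113.42°), with Δλ' = λ₁ − λ₂ = -58.75°: atan2( sin Δλ' cos φ₁ , cos φ₂ sin φ₁ − sin φ₂ cos φ₁ cos Δλ' ) = 345.49°.
Final bearing = (345.49° + 180°) mod 360° = 165.49°.

final bearing 165.49°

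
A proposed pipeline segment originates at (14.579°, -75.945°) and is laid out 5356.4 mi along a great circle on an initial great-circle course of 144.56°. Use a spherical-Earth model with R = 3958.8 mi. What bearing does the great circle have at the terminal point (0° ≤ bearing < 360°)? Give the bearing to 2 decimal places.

Central angle δ = d/R = 1.353036 rad.
Converting: φ₁ = 0.254452 rad, θ = 2.523048 rad.
sin φ₂ = sin φ₁ cos δ + cos φ₁ sin δ cos θ = (0.251715)(0.216043) + (0.967801)(0.976384)(-0.814723) = -0.715488
φ₂ = asin(-0.715488) = -0.797322 rad = -45.683°.
For the longitude increment, Δλ = atan2( sin θ sin δ cos φ₁, cos δ − sin φ₁ sin φ₂ ) = atan2(0.547927, 0.396142) = 54.134°.
λ₂ = λ₁ + Δλ = -21.811°.
The forward bearing on arrival equals the back-azimuth from the destination plus 180°.
Back-azimuth from P₂ (-45.68°, -21.81°) to P₁ (14.58°, -75.94°), with Δλ' = λ₁ − λ₂ = -54.13°: atan2( sin Δλ' cos φ₁ , cos φ₂ sin φ₁ − sin φ₂ cos φ₁ cos Δλ' ) = 306.56°.
Final bearing = (306.56° + 180°) mod 360° = 126.56°.

final bearing 126.56°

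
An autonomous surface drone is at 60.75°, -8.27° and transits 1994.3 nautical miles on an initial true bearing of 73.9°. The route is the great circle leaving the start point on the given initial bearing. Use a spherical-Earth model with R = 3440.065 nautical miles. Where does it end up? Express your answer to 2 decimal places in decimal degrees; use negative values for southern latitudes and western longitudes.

latitude 53.53°, longitude 54.04°

Central angle δ = d/R = 0.579727 rad.
With φ₁ = 60.75° = 1.060288 rad and θ = 73.9° = 1.289798 rad:
sin φ₂ = sin φ₁ cos δ + cos φ₁ sin δ cos θ = (0.872496)(0.836612) + (0.488621)(0.547796)(0.277315) = 0.804168
φ₂ = asin(0.804168) = 0.934274 rad = 53.53°.
Δλ = atan2( sin θ sin δ cos φ₁ , cos δ − sin φ₁ sin φ₂ ) = atan2(0.257167, 0.134979) = 1.087453 rad = 62.31°.
Hence λ₂ = -8.27° + 62.31° = 54.04°.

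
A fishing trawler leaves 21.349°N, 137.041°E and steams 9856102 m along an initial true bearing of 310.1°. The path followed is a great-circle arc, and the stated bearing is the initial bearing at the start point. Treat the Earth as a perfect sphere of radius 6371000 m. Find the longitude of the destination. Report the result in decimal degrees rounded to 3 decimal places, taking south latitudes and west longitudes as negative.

longitude 31.526°

δ = 9856102/6371000 = 1.547026 rad (88.6381°).
With φ₁ = 21.349° = 0.372610 rad and θ = 310.1° = 5.412266 rad:
Applying the spherical law of cosines for sides, sin φ₂ = sin φ₁ cos δ + cos φ₁ sin δ cos θ = 0.608407, so φ₂ = 37.474°.
For the longitude increment, Δλ = atan2( sin θ sin δ cos φ₁, cos δ − sin φ₁ sin φ₂ ) = atan2(-0.712231, -0.197721) = -105.515°.
λ₂ = 137.041° + -105.515° = 31.526°.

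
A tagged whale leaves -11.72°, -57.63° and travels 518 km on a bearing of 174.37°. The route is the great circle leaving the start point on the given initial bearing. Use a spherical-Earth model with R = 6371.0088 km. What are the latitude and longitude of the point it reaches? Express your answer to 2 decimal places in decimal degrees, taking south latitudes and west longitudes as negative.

The arc subtends δ = 518/6371.0088 = 0.081306 rad at the centre.
With φ₁ = -11.72° = -0.204553 rad and θ = 174.37° = 3.043331 rad:
Applying the spherical law of cosines for sides, sin φ₂ = sin φ₁ cos δ + cos φ₁ sin δ cos θ = -0.281598, so φ₂ = -16.36°.
Δλ = atan2( sin θ sin δ cos φ₁ , cos δ − sin φ₁ sin φ₂ ) = atan2(0.007802, 0.939496) = 0.008304 rad = 0.48°.
λ₂ = -57.63° + 0.48° = -57.15°.

latitude -16.36°, longitude -57.15°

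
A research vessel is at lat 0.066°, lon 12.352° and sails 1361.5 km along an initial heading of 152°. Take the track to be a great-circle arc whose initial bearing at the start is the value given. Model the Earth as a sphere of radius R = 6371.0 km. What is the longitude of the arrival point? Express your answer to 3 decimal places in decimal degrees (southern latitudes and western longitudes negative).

Angular distance δ = d/R = 1361.5 / 6371 = 0.213703 rad.
Converting: φ₁ = 0.001152 rad, θ = 2.652900 rad.
Destination latitude: φ₂ = arcsin( sin φ₁ cos δ + cos φ₁ sin δ cos θ ) = arcsin(-0.186130) = -10.727°.
Δλ = atan2( sin θ sin δ cos φ₁ , cos δ − sin φ₁ sin φ₂ ) = atan2(0.099565, 0.977467) = 0.101511 rad = 5.816°.
λ₂ = 12.352° + 5.816° = 18.168°.

longitude 18.168°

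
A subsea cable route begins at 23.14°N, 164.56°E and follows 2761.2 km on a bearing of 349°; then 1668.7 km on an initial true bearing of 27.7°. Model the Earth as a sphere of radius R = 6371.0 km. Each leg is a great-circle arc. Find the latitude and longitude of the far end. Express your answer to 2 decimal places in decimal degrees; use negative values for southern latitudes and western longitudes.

Apply the spherical direct solution leg by leg, carrying full precision between legs.
Leg 1: from (23.14°, 164.56°), δ = 2761.2/6371 = 0.433401 rad, θ = 349° → φ = 47.37°, λ = 157.77°.
Leg 2: from (47.37°, 157.77°), δ = 1668.7/6371 = 0.261921 rad, θ = 27.7° → φ = 59.99°, λ = 171.69°.

latitude 59.99°, longitude 171.69°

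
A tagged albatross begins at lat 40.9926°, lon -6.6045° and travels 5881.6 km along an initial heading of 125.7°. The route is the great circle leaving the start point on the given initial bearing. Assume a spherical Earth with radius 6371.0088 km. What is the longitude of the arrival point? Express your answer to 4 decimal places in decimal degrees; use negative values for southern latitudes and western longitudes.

longitude 33.8089°

Central angle δ = d/R = 0.923182 rad.
Start latitude φ₁ = 0.715456 rad; initial bearing θ = 2.193879 rad.
sin φ₂ = sin φ₁ cos δ + cos φ₁ sin δ cos θ = (0.655962)(0.603286) + (0.754794)(0.797525)(-0.583541) = 0.044459
φ₂ = asin(0.044459) = 0.044474 rad = 2.5482°.
For the longitude increment, Δλ = atan2( sin θ sin δ cos φ₁, cos δ − sin φ₁ sin φ₂ ) = atan2(0.488848, 0.574122) = 40.4134°.
λ₂ = -6.6045° + 40.4134° = 33.8089°.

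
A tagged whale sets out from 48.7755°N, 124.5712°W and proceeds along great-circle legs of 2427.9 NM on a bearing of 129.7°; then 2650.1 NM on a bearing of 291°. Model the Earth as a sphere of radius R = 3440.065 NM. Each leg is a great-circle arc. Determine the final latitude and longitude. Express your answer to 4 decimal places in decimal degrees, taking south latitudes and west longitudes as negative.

latitude 26.9360°, longitude -139.8586°

Apply the spherical direct solution leg by leg, carrying full precision between legs.
Leg 1: from (48.7755°, -124.5712°), δ = 2427.9/3440.065 = 0.705772 rad, θ = 129.7° → φ = 17.4226°, λ = -93.0345°.
Leg 2: from (17.4226°, -93.0345°), δ = 2650.1/3440.065 = 0.770363 rad, θ = 291° → φ = 26.9360°, λ = -139.8586°.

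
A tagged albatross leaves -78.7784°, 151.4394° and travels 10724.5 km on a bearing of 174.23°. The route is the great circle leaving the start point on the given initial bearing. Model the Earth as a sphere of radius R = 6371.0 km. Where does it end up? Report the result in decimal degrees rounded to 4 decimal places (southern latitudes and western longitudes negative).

latitude -4.7175°, longitude -34.3135°

δ = 10724.5/6371 = 1.683331 rad (96.4477°).
With φ₁ = -78.7784° = -1.374942 rad and θ = 174.23° = 3.040887 rad:
Destination latitude: φ₂ = arcsin( sin φ₁ cos δ + cos φ₁ sin δ cos θ ) = arcsin(-0.082243) = -4.7175°.
For the longitude increment, Δλ = atan2( sin θ sin δ cos φ₁, cos δ − sin φ₁ sin φ₂ ) = atan2(0.019441, -0.192968) = 174.2471°.
λ₂ = 151.4394° + 174.2471° = 325.6865°, normalized to (−180°, 180°] → -34.3135°.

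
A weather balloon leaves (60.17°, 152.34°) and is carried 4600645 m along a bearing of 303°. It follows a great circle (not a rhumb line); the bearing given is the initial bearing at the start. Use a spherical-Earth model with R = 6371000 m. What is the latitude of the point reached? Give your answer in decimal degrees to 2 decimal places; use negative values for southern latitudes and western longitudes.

Angular distance δ = d/R = 4600645 / 6371000 = 0.722123 rad.
Converting: φ₁ = 1.050165 rad, θ = 5.288348 rad.
Applying the spherical law of cosines for sides, sin φ₂ = sin φ₁ cos δ + cos φ₁ sin δ cos θ = 0.830051, so φ₂ = 56.10°.
Δλ = atan2( sin θ sin δ cos φ₁ , cos δ − sin φ₁ sin φ₂ ) = atan2(-0.275746, 0.030331) = -1.461242 rad = -83.72°.
Hence λ₂ = 152.34° + -83.72° = 68.62°.

latitude 56.10°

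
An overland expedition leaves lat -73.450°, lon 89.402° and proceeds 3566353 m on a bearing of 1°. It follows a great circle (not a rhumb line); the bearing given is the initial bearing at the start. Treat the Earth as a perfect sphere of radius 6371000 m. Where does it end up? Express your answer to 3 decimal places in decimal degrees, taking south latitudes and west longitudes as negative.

Angular distance δ = d/R = 3566353 / 6371000 = 0.559779 rad.
Converting: φ₁ = -1.281944 rad, θ = 0.017453 rad.
Applying the spherical law of cosines for sides, sin φ₂ = sin φ₁ cos δ + cos φ₁ sin δ cos θ = -0.661034, so φ₂ = -41.379°.
Then Δλ = atan2(0.002640, 0.213724) = 0.012351 rad, from sin θ sin δ cos φ₁ over cos δ − sin φ₁ sin φ₂.
Hence λ₂ = 89.402° + 0.708° = 90.110°.

latitude -41.379°, longitude 90.110°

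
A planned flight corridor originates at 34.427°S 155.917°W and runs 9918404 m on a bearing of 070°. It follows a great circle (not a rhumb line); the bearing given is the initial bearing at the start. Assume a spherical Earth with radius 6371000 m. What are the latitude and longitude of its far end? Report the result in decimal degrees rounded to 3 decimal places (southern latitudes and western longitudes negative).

δ = 9918404/6371000 = 1.556805 rad (89.1984°).
With φ₁ = -34.427° = -0.600865 rad and θ = 70° = 1.221730 rad:
Applying the spherical law of cosines for sides, sin φ₂ = sin φ₁ cos δ + cos φ₁ sin δ cos θ = 0.274177, so φ₂ = 15.913°.
For the longitude increment, Δλ = atan2( sin θ sin δ cos φ₁, cos δ − sin φ₁ sin φ₂ ) = atan2(0.775027, 0.168998) = 77.699°.
λ₂ = λ₁ + Δλ = -78.218°.

latitude 15.913°, longitude -78.218°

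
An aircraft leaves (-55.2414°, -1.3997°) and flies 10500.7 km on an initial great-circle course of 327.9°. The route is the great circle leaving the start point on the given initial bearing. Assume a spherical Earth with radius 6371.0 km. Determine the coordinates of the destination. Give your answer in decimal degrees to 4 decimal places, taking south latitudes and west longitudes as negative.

latitude 33.0278°, longitude -40.5918°

Central angle δ = d/R = 1.648203 rad.
With φ₁ = -55.2414° = -0.964144 rad and θ = 327.9° = 5.722935 rad:
sin φ₂ = sin φ₁ cos δ + cos φ₁ sin δ cos θ = (-0.821561)(-0.077329) + (0.570120)(0.997006)(0.847122) = 0.545046
φ₂ = asin(0.545046) = 0.576444 rad = 33.0278°.
For the longitude increment, Δλ = atan2( sin θ sin δ cos φ₁, cos δ − sin φ₁ sin φ₂ ) = atan2(-0.302054, 0.370459) = -39.1921°.
λ₂ = -1.3997° + -39.1921° = -40.5918°.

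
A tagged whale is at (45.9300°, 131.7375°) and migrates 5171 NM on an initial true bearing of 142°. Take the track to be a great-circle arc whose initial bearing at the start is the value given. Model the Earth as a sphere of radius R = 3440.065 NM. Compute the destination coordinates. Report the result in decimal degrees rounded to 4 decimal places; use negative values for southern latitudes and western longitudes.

latitude -29.8866°, longitude 176.8482°

δ = 5171/3440.065 = 1.503169 rad (86.1253°).
With φ₁ = 45.9300° = 0.801630 rad and θ = 142° = 2.478368 rad:
Applying the spherical law of cosines for sides, sin φ₂ = sin φ₁ cos δ + cos φ₁ sin δ cos θ = -0.498285, so φ₂ = -29.8866°.
For the longitude increment, Δλ = atan2( sin θ sin δ cos φ₁, cos δ − sin φ₁ sin φ₂ ) = atan2(0.427236, 0.425589) = 45.1107°.
λ₂ = 131.7375° + 45.1107° = 176.8482°.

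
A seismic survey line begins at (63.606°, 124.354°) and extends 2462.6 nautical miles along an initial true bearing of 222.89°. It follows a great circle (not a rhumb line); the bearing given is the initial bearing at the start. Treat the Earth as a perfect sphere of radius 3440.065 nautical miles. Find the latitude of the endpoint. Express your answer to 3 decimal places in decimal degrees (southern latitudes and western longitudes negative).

latitude 27.525°

Central angle δ = d/R = 0.715859 rad.
Start latitude φ₁ = 1.110134 rad; initial bearing θ = 3.890164 rad.
sin φ₂ = sin φ₁ cos δ + cos φ₁ sin δ cos θ = (0.895758)(0.754530) + (0.444541)(0.656265)(-0.732662) = 0.462132
φ₂ = asin(0.462132) = 0.480398 rad = 27.525°.
For the longitude increment, Δλ = atan2( sin θ sin δ cos φ₁, cos δ − sin φ₁ sin φ₂ ) = atan2(-0.198554, 0.340572) = -30.242°.
Hence λ₂ = 124.354° + -30.242° = 94.112°.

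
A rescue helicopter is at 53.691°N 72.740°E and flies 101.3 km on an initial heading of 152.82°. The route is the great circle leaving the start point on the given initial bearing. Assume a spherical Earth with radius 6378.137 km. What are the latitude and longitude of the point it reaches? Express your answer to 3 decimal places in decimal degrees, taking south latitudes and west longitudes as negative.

latitude 52.879°, longitude 73.429°

The arc subtends δ = 101.3/6378.137 = 0.015882 rad at the centre.
Start latitude φ₁ = 0.937085 rad; initial bearing θ = 2.667212 rad.
Destination latitude: φ₂ = arcsin( sin φ₁ cos δ + cos φ₁ sin δ cos θ ) = arcsin(0.797368) = 52.879°.
For the longitude increment, Δλ = atan2( sin θ sin δ cos φ₁, cos δ − sin φ₁ sin φ₂ ) = atan2(0.004296, 0.357327) = 0.689°.
λ₂ = 72.740° + 0.689° = 73.429°.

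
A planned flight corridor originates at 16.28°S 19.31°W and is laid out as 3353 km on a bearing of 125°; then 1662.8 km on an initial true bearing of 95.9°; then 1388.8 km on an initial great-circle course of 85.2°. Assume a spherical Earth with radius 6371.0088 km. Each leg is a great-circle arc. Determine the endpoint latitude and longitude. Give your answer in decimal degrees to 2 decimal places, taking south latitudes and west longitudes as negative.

Apply the spherical direct solution leg by leg, carrying full precision between legs.
Leg 1: from (-16.28°, -19.31°), δ = 3353/6371.0088 = 0.526290 rad, θ = 125° → φ = -31.26°, λ = 9.47°.
Leg 2: from (-31.26°, 9.47°), δ = 1662.8/6371.0088 = 0.260995 rad, θ = 95.9° → φ = -31.61°, λ = 27.01°.
Leg 3: from (-31.61°, 27.01°), δ = 1388.8/6371.0088 = 0.217987 rad, θ = 85.2° → φ = -29.75°, λ = 41.38°.

latitude -29.75°, longitude 41.38°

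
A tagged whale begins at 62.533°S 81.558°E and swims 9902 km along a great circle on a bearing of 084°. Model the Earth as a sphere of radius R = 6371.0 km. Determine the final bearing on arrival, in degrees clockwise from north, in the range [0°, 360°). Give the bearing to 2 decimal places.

final bearing 27.32°

Central angle δ = d/R = 1.554230 rad.
Start latitude φ₁ = -1.091407 rad; initial bearing θ = 1.466077 rad.
sin φ₂ = sin φ₁ cos δ + cos φ₁ sin δ cos θ = (-0.887277)(0.016565) + (0.461238)(0.999863)(0.104528) = 0.033508
φ₂ = asin(0.033508) = 0.033514 rad = 1.920°.
Δλ = atan2( sin θ sin δ cos φ₁ , cos δ − sin φ₁ sin φ₂ ) = atan2(0.458648, 0.046296) = 1.470197 rad = 84.236°.
λ₂ = 81.558° + 84.236° = 165.794°.
The forward bearing on arrival equals the back-azimuth from the destination plus 180°.
Back-azimuth from P₂ (1.92°, 165.79°) to P₁ (-62.53°, 81.56°), with Δλ' = λ₁ − λ₂ = -84.24°: atan2( sin Δλ' cos φ₁ , cos φ₂ sin φ₁ − sin φ₂ cos φ₁ cos Δλ' ) = 207.32°.
Final bearing = (207.32° + 180°) mod 360° = 27.32°.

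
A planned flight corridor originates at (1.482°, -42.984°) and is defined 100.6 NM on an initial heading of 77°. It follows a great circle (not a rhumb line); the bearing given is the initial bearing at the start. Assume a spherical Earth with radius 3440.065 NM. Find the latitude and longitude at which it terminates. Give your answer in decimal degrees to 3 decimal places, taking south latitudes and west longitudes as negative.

latitude 1.858°, longitude -41.351°

Angular distance δ = d/R = 100.6 / 3440.065 = 0.029244 rad.
With φ₁ = 1.482° = 0.025866 rad and θ = 77° = 1.343904 rad:
Destination latitude: φ₂ = arcsin( sin φ₁ cos δ + cos φ₁ sin δ cos θ ) = arcsin(0.032427) = 1.858°.
Δλ = atan2( sin θ sin δ cos φ₁ , cos δ − sin φ₁ sin φ₂ ) = atan2(0.028481, 0.998734) = 0.028509 rad = 1.633°.
λ₂ = λ₁ + Δλ = -41.351°.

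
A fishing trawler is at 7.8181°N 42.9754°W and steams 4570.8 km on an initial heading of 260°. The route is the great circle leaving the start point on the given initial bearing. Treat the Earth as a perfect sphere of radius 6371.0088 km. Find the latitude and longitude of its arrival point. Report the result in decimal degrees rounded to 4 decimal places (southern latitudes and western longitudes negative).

δ = 4570.8/6371.0088 = 0.717437 rad (41.1061°).
Start latitude φ₁ = 0.136452 rad; initial bearing θ = 4.537856 rad.
sin φ₂ = sin φ₁ cos δ + cos φ₁ sin δ cos θ = (0.136029)(0.753493) + (0.990705)(0.657456)(-0.173648) = -0.010608
φ₂ = asin(-0.010608) = -0.010608 rad = -0.6078°.
Then Δλ = atan2(-0.641449, 0.754936) = -0.704305 rad, from sin θ sin δ cos φ₁ over cos δ − sin φ₁ sin φ₂.
λ₂ = -42.9754° + -40.3537° = -83.3291°.

latitude -0.6078°, longitude -83.3291°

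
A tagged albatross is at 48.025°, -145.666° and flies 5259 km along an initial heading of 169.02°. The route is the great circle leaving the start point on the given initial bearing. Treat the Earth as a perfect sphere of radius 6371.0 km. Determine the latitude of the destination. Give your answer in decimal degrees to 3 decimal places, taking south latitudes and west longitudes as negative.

latitude 1.245°

Central angle δ = d/R = 0.825459 rad.
Converting: φ₁ = 0.838194 rad, θ = 2.949956 rad.
Applying the spherical law of cosines for sides, sin φ₂ = sin φ₁ cos δ + cos φ₁ sin δ cos θ = 0.021732, so φ₂ = 1.245°.
For the longitude increment, Δλ = atan2( sin θ sin δ cos φ₁, cos δ − sin φ₁ sin φ₂ ) = atan2(0.093610, 0.662063) = 8.048°.
λ₂ = λ₁ + Δλ = -137.618°.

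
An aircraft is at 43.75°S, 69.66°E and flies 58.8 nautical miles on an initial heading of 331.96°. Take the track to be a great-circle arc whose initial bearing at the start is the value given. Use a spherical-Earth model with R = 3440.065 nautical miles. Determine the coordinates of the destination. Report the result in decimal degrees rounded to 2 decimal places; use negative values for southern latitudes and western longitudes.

latitude -42.88°, longitude 69.03°

Angular distance δ = d/R = 58.8 / 3440.065 = 0.017093 rad.
Start latitude φ₁ = -0.763582 rad; initial bearing θ = 5.793795 rad.
Destination latitude: φ₂ = arcsin( sin φ₁ cos δ + cos φ₁ sin δ cos θ ) = arcsin(-0.680515) = -42.88°.
Then Δλ = atan2(-0.005804, 0.529269) = -0.010966 rad, from sin θ sin δ cos φ₁ over cos δ − sin φ₁ sin φ₂.
λ₂ = 69.66° + -0.63° = 69.03°.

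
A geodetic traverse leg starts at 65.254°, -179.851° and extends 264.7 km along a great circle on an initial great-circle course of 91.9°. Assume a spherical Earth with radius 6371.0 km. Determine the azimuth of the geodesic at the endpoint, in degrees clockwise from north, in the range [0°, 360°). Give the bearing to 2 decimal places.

final bearing 97.03°

The arc subtends δ = 264.7/6371 = 0.041548 rad at the centre.
Start latitude φ₁ = 1.138897 rad; initial bearing θ = 1.603958 rad.
Destination latitude: φ₂ = arcsin( sin φ₁ cos δ + cos φ₁ sin δ cos θ ) = arcsin(0.906812) = 65.068°.
For the longitude increment, Δλ = atan2( sin θ sin δ cos φ₁, cos δ − sin φ₁ sin φ₂ ) = atan2(0.017377, 0.175595) = 5.652°.
Hence λ₂ = -179.851° + 5.652° = -174.199°.
The forward bearing on arrival equals the back-azimuth from the destination plus 180°.
Back-azimuth from P₂ (65.07°, -174.20°) to P₁ (65.25°, -179.85°), with Δλ' = λ₁ − λ₂ = -5.65°: atan2( sin Δλ' cos φ₁ , cos φ₂ sin φ₁ − sin φ₂ cos φ₁ cos Δλ' ) = 277.03°.
Final bearing = (277.03° + 180°) mod 360° = 97.03°.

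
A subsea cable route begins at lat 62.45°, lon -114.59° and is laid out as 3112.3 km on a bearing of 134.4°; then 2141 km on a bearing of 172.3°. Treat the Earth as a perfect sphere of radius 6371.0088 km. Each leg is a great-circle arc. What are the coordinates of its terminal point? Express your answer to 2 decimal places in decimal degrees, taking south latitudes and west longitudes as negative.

Apply the spherical direct solution leg by leg, carrying full precision between legs.
Leg 1: from (62.45°, -114.59°), δ = 3112.3/6371.0088 = 0.488510 rad, θ = 134.4° → φ = 39.13°, λ = -88.98°.
Leg 2: from (39.13°, -88.98°), δ = 2141/6371.0088 = 0.336054 rad, θ = 172.3° → φ = 20.01°, λ = -86.29°.

latitude 20.01°, longitude -86.29°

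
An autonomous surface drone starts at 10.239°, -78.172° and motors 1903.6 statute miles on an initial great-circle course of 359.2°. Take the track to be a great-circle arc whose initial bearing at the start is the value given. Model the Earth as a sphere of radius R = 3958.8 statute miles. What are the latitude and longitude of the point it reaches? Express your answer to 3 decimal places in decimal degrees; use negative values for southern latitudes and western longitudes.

δ = 1903.6/3958.8 = 0.480853 rad (27.5508°).
Start latitude φ₁ = 0.178704 rad; initial bearing θ = 6.269223 rad.
sin φ₂ = sin φ₁ cos δ + cos φ₁ sin δ cos θ = (0.177755)(0.886601) + (0.984075)(0.462535)(0.999903) = 0.612722
φ₂ = asin(0.612722) = 0.659501 rad = 37.787°.
For the longitude increment, Δλ = atan2( sin θ sin δ cos φ₁, cos δ − sin φ₁ sin φ₂ ) = atan2(-0.006355, 0.777687) = -0.468°.
λ₂ = -78.172° + -0.468° = -78.640°.

latitude 37.787°, longitude -78.640°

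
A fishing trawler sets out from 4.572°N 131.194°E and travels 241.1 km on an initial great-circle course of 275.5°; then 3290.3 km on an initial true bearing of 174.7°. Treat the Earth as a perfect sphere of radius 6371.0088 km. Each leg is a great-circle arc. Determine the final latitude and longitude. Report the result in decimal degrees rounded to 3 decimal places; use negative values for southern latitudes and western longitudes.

latitude -24.681°, longitude 131.906°

Apply the spherical direct solution leg by leg, carrying full precision between legs.
Leg 1: from (4.572°, 131.194°), δ = 241.1/6371.0088 = 0.037843 rad, θ = 275.5° → φ = 4.777°, λ = 129.028°.
Leg 2: from (4.777°, 129.028°), δ = 3290.3/6371.0088 = 0.516449 rad, θ = 174.7° → φ = -24.681°, λ = 131.906°.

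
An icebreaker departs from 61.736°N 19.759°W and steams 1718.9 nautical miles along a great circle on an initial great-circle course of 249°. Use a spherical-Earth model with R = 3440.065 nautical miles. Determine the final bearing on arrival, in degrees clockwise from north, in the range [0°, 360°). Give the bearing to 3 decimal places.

final bearing 217.750°

Central angle δ = d/R = 0.499671 rad.
Start latitude φ₁ = 1.077496 rad; initial bearing θ = 4.345870 rad.
Applying the spherical law of cosines for sides, sin φ₂ = sin φ₁ cos δ + cos φ₁ sin δ cos θ = 0.691782, so φ₂ = 43.771°.
Δλ = atan2( sin θ sin δ cos φ₁ , cos δ − sin φ₁ sin φ₂ ) = atan2(-0.211818, 0.268436) = -0.668049 rad = -38.276°.
λ₂ = λ₁ + Δλ = -58.035°.
The forward bearing on arrival equals the back-azimuth from the destination plus 180°.
Back-azimuth from P₂ (43.771°, -58.035°) to P₁ (61.736°, -19.759°), with Δλ' = λ₁ − λ₂ = 38.276°: atan2( sin Δλ' cos φ₁ , cos φ₂ sin φ₁ − sin φ₂ cos φ₁ cos Δλ' ) = 37.750°.
Final bearing = (37.750° + 180°) mod 360° = 217.750°.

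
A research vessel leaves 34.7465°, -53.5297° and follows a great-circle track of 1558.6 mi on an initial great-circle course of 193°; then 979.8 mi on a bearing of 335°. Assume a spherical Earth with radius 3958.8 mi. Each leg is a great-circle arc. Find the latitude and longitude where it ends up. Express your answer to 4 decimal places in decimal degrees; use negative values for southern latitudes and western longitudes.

Apply the spherical direct solution leg by leg, carrying full precision between legs.
Leg 1: from (34.7465°, -53.5297°), δ = 1558.6/3958.8 = 0.393705 rad, θ = 193° → φ = 12.6628°, λ = -58.6039°.
Leg 2: from (12.6628°, -58.6039°), δ = 979.8/3958.8 = 0.247499 rad, θ = 335° → φ = 25.4143°, λ = -65.1859°.

latitude 25.4143°, longitude -65.1859°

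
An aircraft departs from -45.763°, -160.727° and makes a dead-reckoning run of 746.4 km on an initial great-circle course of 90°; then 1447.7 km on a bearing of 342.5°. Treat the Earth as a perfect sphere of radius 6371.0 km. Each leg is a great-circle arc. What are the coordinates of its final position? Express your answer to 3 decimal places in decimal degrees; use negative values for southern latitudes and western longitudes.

latitude -32.840°, longitude -155.776°

Apply the spherical direct solution leg by leg, carrying full precision between legs.
Leg 1: from (-45.763°, -160.727°), δ = 746.4/6371 = 0.117156 rad, θ = 90° → φ = -45.361°, λ = -151.151°.
Leg 2: from (-45.361°, -151.151°), δ = 1447.7/6371 = 0.227233 rad, θ = 342.5° → φ = -32.840°, λ = -155.776°.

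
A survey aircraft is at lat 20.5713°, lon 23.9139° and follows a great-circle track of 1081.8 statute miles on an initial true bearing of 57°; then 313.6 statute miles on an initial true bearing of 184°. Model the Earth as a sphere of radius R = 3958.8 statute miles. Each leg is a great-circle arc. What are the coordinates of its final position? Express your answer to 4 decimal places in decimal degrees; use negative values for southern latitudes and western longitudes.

Apply the spherical direct solution leg by leg, carrying full precision between legs.
Leg 1: from (20.5713°, 23.9139°), δ = 1081.8/3958.8 = 0.273265 rad, θ = 57° → φ = 28.4211°, λ = 38.8271°.
Leg 2: from (28.4211°, 38.8271°), δ = 313.6/3958.8 = 0.079216 rad, θ = 184° → φ = 23.8930°, λ = 38.4812°.

latitude 23.8930°, longitude 38.4812°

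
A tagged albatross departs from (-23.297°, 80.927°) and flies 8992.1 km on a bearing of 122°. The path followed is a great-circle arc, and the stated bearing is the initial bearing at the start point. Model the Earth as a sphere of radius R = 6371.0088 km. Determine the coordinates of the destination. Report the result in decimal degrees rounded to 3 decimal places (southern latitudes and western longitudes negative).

latitude -32.910°, longitude 175.104°

Angular distance δ = d/R = 8992.1 / 6371.0088 = 1.411409 rad.
With φ₁ = -23.297° = -0.406609 rad and θ = 122° = 2.129302 rad:
Destination latitude: φ₂ = arcsin( sin φ₁ cos δ + cos φ₁ sin δ cos θ ) = arcsin(-0.543315) = -32.910°.
Then Δλ = atan2(0.769031, -0.056166) = 1.643702 rad, from sin θ sin δ cos φ₁ over cos δ − sin φ₁ sin φ₂.
λ₂ = λ₁ + Δλ = 175.104°.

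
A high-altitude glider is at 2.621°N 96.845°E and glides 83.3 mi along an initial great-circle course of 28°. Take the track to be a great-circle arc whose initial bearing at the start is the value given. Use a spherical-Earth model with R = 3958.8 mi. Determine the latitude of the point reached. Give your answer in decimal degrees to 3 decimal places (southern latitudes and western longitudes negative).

latitude 3.685°

The arc subtends δ = 83.3/3958.8 = 0.021042 rad at the centre.
With φ₁ = 2.621° = 0.045745 rad and θ = 28° = 0.488692 rad:
Applying the spherical law of cosines for sides, sin φ₂ = sin φ₁ cos δ + cos φ₁ sin δ cos θ = 0.064277, so φ₂ = 3.685°.
Δλ = atan2( sin θ sin δ cos φ₁ , cos δ − sin φ₁ sin φ₂ ) = atan2(0.009867, 0.996839) = 0.009898 rad = 0.567°.
λ₂ = 96.845° + 0.567° = 97.412°.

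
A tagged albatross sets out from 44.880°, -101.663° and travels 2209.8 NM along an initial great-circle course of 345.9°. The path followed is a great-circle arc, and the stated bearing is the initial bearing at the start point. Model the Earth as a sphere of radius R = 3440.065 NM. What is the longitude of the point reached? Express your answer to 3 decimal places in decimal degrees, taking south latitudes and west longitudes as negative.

Angular distance δ = d/R = 2209.8 / 3440.065 = 0.642372 rad.
Converting: φ₁ = 0.783304 rad, θ = 6.037094 rad.
sin φ₂ = sin φ₁ cos δ + cos φ₁ sin δ cos θ = (0.705624)(0.800677) + (0.708586)(0.599096)(0.969872) = 0.976699
φ₂ = asin(0.976699) = 1.354499 rad = 77.607°.
For the longitude increment, Δλ = atan2( sin θ sin δ cos φ₁, cos δ − sin φ₁ sin φ₂ ) = atan2(-0.103417, 0.111495) = -42.848°.
λ₂ = λ₁ + Δλ = -144.511°.

longitude -144.511°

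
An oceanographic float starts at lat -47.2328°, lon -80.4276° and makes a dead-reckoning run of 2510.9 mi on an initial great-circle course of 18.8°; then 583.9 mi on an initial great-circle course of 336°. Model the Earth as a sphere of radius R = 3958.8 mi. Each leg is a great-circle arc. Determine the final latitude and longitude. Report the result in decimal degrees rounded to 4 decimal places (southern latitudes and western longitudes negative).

Apply the spherical direct solution leg by leg, carrying full precision between legs.
Leg 1: from (-47.2328°, -80.4276°), δ = 2510.9/3958.8 = 0.634258 rad, θ = 18.8° → φ = -12.1478°, λ = -69.1629°.
Leg 2: from (-12.1478°, -69.1629°), δ = 583.9/3958.8 = 0.147494 rad, θ = 336° → φ = -4.4104°, λ = -72.5999°.

latitude -4.4104°, longitude -72.5999°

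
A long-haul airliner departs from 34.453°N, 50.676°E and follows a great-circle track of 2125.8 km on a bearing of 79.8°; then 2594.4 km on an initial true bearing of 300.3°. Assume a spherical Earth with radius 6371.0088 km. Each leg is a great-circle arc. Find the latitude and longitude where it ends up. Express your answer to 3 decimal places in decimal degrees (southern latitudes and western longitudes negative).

latitude 44.201°, longitude 45.547°

Apply the spherical direct solution leg by leg, carrying full precision between legs.
Leg 1: from (34.453°, 50.676°), δ = 2125.8/6371.0088 = 0.333668 rad, θ = 79.8° → φ = 35.616°, λ = 74.036°.
Leg 2: from (35.616°, 74.036°), δ = 2594.4/6371.0088 = 0.407220 rad, θ = 300.3° → φ = 44.201°, λ = 45.547°.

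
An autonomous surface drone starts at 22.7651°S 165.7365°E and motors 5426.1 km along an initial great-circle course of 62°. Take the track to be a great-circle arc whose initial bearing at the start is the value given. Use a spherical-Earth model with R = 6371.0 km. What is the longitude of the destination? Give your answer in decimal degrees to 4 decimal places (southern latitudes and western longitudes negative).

longitude -152.5047°

The arc subtends δ = 5426.1/6371 = 0.851687 rad at the centre.
Start latitude φ₁ = -0.397326 rad; initial bearing θ = 1.082104 rad.
Applying the spherical law of cosines for sides, sin φ₂ = sin φ₁ cos δ + cos φ₁ sin δ cos θ = 0.070818, so φ₂ = 4.0610°.
For the longitude increment, Δλ = atan2( sin θ sin δ cos φ₁, cos δ − sin φ₁ sin φ₂ ) = atan2(0.612572, 0.686118) = 41.7588°.
λ₂ = 165.7365° + 41.7588° = 207.4953°, normalized to (−180°, 180°] → -152.5047°.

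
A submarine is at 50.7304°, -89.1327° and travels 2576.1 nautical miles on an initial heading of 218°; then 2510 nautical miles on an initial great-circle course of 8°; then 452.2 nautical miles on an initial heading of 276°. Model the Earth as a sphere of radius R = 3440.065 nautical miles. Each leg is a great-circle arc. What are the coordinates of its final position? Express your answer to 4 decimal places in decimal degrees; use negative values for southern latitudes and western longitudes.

latitude 54.4254°, longitude -118.4211°

Apply the spherical direct solution leg by leg, carrying full precision between legs.
Leg 1: from (50.7304°, -89.1327°), δ = 2576.1/3440.065 = 0.748852 rad, θ = 218° → φ = 13.1492°, λ = -114.6273°.
Leg 2: from (13.1492°, -114.6273°), δ = 2510/3440.065 = 0.729637 rad, θ = 8° → φ = 54.3289°, λ = -105.4730°.
Leg 3: from (54.3289°, -105.4730°), δ = 452.2/3440.065 = 0.131451 rad, θ = 276° → φ = 54.4254°, λ = -118.4211°.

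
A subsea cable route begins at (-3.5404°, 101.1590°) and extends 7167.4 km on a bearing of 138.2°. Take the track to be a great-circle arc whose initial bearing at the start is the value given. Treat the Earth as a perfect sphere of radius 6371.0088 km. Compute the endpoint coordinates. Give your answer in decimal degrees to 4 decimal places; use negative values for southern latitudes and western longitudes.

Angular distance δ = d/R = 7167.4 / 6371.0088 = 1.125002 rad.
Converting: φ₁ = -0.061792 rad, θ = 2.412045 rad.
Destination latitude: φ₂ = arcsin( sin φ₁ cos δ + cos φ₁ sin δ cos θ ) = arcsin(-0.697962) = -44.2637°.
Δλ = atan2( sin θ sin δ cos φ₁ , cos δ − sin φ₁ sin φ₂ ) = atan2(0.600244, 0.388074) = 0.996867 rad = 57.1162°.
λ₂ = λ₁ + Δλ = 158.2752°.

latitude -44.2637°, longitude 158.2752°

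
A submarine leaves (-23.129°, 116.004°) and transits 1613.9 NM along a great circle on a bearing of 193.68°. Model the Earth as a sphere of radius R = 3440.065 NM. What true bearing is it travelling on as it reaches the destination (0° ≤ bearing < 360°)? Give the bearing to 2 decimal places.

final bearing 199.35°

Central angle δ = d/R = 0.469148 rad.
Start latitude φ₁ = -0.403677 rad; initial bearing θ = 3.380354 rad.
Destination latitude: φ₂ = arcsin( sin φ₁ cos δ + cos φ₁ sin δ cos θ ) = arcsin(-0.754353) = -48.969°.
Then Δλ = atan2(-0.098333, 0.595642) = -0.163612 rad, from sin θ sin δ cos φ₁ over cos δ − sin φ₁ sin φ₂.
λ₂ = λ₁ + Δλ = 106.630°.
The forward bearing on arrival equals the back-azimuth from the destination plus 180°.
Back-azimuth from P₂ (-48.97°, 106.63°) to P₁ (-23.13°, 116.00°), with Δλ' = λ₁ − λ₂ = 9.37°: atan2( sin Δλ' cos φ₁ , cos φ₂ sin φ₁ − sin φ₂ cos φ₁ cos Δλ' ) = 19.35°.
Final bearing = (19.35° + 180°) mod 360° = 199.35°.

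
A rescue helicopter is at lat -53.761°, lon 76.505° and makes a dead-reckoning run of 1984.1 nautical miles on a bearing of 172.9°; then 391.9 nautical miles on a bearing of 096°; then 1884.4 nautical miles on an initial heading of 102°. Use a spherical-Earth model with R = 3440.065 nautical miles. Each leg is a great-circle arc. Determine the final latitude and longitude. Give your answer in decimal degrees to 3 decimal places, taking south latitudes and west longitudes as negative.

Apply the spherical direct solution leg by leg, carrying full precision between legs.
Leg 1: from (-53.761°, 76.505°), δ = 1984.1/3440.065 = 0.576762 rad, θ = 172.9° → φ = -84.858°, λ = 125.273°.
Leg 2: from (-84.858°, 125.273°), δ = 391.9/3440.065 = 0.113922 rad, θ = 96° → φ = -82.131°, λ = -179.057°.
Leg 3: from (-82.131°, -179.057°), δ = 1884.4/3440.065 = 0.547780 rad, θ = 102° → φ = -59.369°, λ = -90.138°.

latitude -59.369°, longitude -90.138°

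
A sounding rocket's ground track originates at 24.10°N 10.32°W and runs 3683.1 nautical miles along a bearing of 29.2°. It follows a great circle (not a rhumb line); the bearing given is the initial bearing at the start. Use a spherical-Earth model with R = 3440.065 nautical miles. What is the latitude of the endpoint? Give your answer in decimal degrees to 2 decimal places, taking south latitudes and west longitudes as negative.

The arc subtends δ = 3683.1/3440.065 = 1.070648 rad at the centre.
With φ₁ = 24.10° = 0.420624 rad and θ = 29.2° = 0.509636 rad:
Applying the spherical law of cosines for sides, sin φ₂ = sin φ₁ cos δ + cos φ₁ sin δ cos θ = 0.895047, so φ₂ = 63.51°.
For the longitude increment, Δλ = atan2( sin θ sin δ cos φ₁, cos δ − sin φ₁ sin φ₂ ) = atan2(0.390787, 0.114080) = 73.73°.
λ₂ = -10.32° + 73.73° = 63.41°.

latitude 63.51°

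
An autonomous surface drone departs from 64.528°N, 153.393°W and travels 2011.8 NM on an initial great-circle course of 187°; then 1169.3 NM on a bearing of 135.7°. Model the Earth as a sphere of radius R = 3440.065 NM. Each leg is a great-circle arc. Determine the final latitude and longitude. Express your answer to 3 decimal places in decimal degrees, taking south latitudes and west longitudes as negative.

latitude 16.457°, longitude -143.850°

Apply the spherical direct solution leg by leg, carrying full precision between legs.
Leg 1: from (64.528°, -153.393°), δ = 2011.8/3440.065 = 0.584815 rad, θ = 187° → φ = 31.139°, λ = -157.901°.
Leg 2: from (31.139°, -157.901°), δ = 1169.3/3440.065 = 0.339906 rad, θ = 135.7° → φ = 16.457°, λ = -143.850°.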